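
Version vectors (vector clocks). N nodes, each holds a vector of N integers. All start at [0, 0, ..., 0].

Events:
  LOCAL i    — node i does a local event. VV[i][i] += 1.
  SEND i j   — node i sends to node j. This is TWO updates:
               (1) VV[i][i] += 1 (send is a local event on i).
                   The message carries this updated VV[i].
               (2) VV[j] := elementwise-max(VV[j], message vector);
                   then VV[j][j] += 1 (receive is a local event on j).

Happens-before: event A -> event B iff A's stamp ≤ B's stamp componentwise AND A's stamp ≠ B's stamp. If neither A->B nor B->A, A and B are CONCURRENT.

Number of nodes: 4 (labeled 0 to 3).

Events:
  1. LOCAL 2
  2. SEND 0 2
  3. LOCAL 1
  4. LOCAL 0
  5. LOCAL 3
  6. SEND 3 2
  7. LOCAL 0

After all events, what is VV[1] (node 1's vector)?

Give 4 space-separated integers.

Answer: 0 1 0 0

Derivation:
Initial: VV[0]=[0, 0, 0, 0]
Initial: VV[1]=[0, 0, 0, 0]
Initial: VV[2]=[0, 0, 0, 0]
Initial: VV[3]=[0, 0, 0, 0]
Event 1: LOCAL 2: VV[2][2]++ -> VV[2]=[0, 0, 1, 0]
Event 2: SEND 0->2: VV[0][0]++ -> VV[0]=[1, 0, 0, 0], msg_vec=[1, 0, 0, 0]; VV[2]=max(VV[2],msg_vec) then VV[2][2]++ -> VV[2]=[1, 0, 2, 0]
Event 3: LOCAL 1: VV[1][1]++ -> VV[1]=[0, 1, 0, 0]
Event 4: LOCAL 0: VV[0][0]++ -> VV[0]=[2, 0, 0, 0]
Event 5: LOCAL 3: VV[3][3]++ -> VV[3]=[0, 0, 0, 1]
Event 6: SEND 3->2: VV[3][3]++ -> VV[3]=[0, 0, 0, 2], msg_vec=[0, 0, 0, 2]; VV[2]=max(VV[2],msg_vec) then VV[2][2]++ -> VV[2]=[1, 0, 3, 2]
Event 7: LOCAL 0: VV[0][0]++ -> VV[0]=[3, 0, 0, 0]
Final vectors: VV[0]=[3, 0, 0, 0]; VV[1]=[0, 1, 0, 0]; VV[2]=[1, 0, 3, 2]; VV[3]=[0, 0, 0, 2]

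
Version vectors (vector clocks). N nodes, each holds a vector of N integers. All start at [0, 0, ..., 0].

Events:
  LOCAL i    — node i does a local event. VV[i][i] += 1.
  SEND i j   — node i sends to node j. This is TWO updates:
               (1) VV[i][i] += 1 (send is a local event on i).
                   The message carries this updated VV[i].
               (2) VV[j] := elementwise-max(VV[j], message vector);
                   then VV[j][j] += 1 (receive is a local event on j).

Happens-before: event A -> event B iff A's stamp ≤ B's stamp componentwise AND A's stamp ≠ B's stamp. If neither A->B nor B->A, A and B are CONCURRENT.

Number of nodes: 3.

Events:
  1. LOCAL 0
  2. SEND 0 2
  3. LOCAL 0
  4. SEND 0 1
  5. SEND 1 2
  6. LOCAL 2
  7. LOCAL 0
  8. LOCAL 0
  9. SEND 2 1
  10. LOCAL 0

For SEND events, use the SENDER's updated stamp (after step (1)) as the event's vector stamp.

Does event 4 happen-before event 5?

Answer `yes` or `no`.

Initial: VV[0]=[0, 0, 0]
Initial: VV[1]=[0, 0, 0]
Initial: VV[2]=[0, 0, 0]
Event 1: LOCAL 0: VV[0][0]++ -> VV[0]=[1, 0, 0]
Event 2: SEND 0->2: VV[0][0]++ -> VV[0]=[2, 0, 0], msg_vec=[2, 0, 0]; VV[2]=max(VV[2],msg_vec) then VV[2][2]++ -> VV[2]=[2, 0, 1]
Event 3: LOCAL 0: VV[0][0]++ -> VV[0]=[3, 0, 0]
Event 4: SEND 0->1: VV[0][0]++ -> VV[0]=[4, 0, 0], msg_vec=[4, 0, 0]; VV[1]=max(VV[1],msg_vec) then VV[1][1]++ -> VV[1]=[4, 1, 0]
Event 5: SEND 1->2: VV[1][1]++ -> VV[1]=[4, 2, 0], msg_vec=[4, 2, 0]; VV[2]=max(VV[2],msg_vec) then VV[2][2]++ -> VV[2]=[4, 2, 2]
Event 6: LOCAL 2: VV[2][2]++ -> VV[2]=[4, 2, 3]
Event 7: LOCAL 0: VV[0][0]++ -> VV[0]=[5, 0, 0]
Event 8: LOCAL 0: VV[0][0]++ -> VV[0]=[6, 0, 0]
Event 9: SEND 2->1: VV[2][2]++ -> VV[2]=[4, 2, 4], msg_vec=[4, 2, 4]; VV[1]=max(VV[1],msg_vec) then VV[1][1]++ -> VV[1]=[4, 3, 4]
Event 10: LOCAL 0: VV[0][0]++ -> VV[0]=[7, 0, 0]
Event 4 stamp: [4, 0, 0]
Event 5 stamp: [4, 2, 0]
[4, 0, 0] <= [4, 2, 0]? True. Equal? False. Happens-before: True

Answer: yes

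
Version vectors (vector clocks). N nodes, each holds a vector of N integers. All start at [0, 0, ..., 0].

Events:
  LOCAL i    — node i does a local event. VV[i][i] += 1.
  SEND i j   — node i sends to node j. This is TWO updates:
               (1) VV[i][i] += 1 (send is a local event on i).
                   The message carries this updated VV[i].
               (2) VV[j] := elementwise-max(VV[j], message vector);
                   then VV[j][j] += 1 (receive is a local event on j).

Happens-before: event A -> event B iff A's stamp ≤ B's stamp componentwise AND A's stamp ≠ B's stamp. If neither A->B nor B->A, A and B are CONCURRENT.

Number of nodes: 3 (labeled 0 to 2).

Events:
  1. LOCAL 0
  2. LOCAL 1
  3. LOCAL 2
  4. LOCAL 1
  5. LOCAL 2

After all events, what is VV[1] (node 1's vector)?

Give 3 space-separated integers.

Initial: VV[0]=[0, 0, 0]
Initial: VV[1]=[0, 0, 0]
Initial: VV[2]=[0, 0, 0]
Event 1: LOCAL 0: VV[0][0]++ -> VV[0]=[1, 0, 0]
Event 2: LOCAL 1: VV[1][1]++ -> VV[1]=[0, 1, 0]
Event 3: LOCAL 2: VV[2][2]++ -> VV[2]=[0, 0, 1]
Event 4: LOCAL 1: VV[1][1]++ -> VV[1]=[0, 2, 0]
Event 5: LOCAL 2: VV[2][2]++ -> VV[2]=[0, 0, 2]
Final vectors: VV[0]=[1, 0, 0]; VV[1]=[0, 2, 0]; VV[2]=[0, 0, 2]

Answer: 0 2 0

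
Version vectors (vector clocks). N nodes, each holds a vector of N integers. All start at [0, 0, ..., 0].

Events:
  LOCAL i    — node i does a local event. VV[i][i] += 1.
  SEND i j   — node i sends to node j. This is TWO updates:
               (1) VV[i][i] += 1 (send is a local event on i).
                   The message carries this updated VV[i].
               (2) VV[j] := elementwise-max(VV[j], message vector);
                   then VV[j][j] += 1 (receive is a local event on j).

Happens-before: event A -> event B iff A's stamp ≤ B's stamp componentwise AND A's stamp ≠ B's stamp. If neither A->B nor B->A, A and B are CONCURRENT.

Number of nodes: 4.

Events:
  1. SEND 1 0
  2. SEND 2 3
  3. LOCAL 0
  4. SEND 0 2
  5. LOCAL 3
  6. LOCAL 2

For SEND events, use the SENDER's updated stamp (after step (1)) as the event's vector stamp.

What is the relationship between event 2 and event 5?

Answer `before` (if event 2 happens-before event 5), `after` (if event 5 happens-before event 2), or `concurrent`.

Initial: VV[0]=[0, 0, 0, 0]
Initial: VV[1]=[0, 0, 0, 0]
Initial: VV[2]=[0, 0, 0, 0]
Initial: VV[3]=[0, 0, 0, 0]
Event 1: SEND 1->0: VV[1][1]++ -> VV[1]=[0, 1, 0, 0], msg_vec=[0, 1, 0, 0]; VV[0]=max(VV[0],msg_vec) then VV[0][0]++ -> VV[0]=[1, 1, 0, 0]
Event 2: SEND 2->3: VV[2][2]++ -> VV[2]=[0, 0, 1, 0], msg_vec=[0, 0, 1, 0]; VV[3]=max(VV[3],msg_vec) then VV[3][3]++ -> VV[3]=[0, 0, 1, 1]
Event 3: LOCAL 0: VV[0][0]++ -> VV[0]=[2, 1, 0, 0]
Event 4: SEND 0->2: VV[0][0]++ -> VV[0]=[3, 1, 0, 0], msg_vec=[3, 1, 0, 0]; VV[2]=max(VV[2],msg_vec) then VV[2][2]++ -> VV[2]=[3, 1, 2, 0]
Event 5: LOCAL 3: VV[3][3]++ -> VV[3]=[0, 0, 1, 2]
Event 6: LOCAL 2: VV[2][2]++ -> VV[2]=[3, 1, 3, 0]
Event 2 stamp: [0, 0, 1, 0]
Event 5 stamp: [0, 0, 1, 2]
[0, 0, 1, 0] <= [0, 0, 1, 2]? True
[0, 0, 1, 2] <= [0, 0, 1, 0]? False
Relation: before

Answer: before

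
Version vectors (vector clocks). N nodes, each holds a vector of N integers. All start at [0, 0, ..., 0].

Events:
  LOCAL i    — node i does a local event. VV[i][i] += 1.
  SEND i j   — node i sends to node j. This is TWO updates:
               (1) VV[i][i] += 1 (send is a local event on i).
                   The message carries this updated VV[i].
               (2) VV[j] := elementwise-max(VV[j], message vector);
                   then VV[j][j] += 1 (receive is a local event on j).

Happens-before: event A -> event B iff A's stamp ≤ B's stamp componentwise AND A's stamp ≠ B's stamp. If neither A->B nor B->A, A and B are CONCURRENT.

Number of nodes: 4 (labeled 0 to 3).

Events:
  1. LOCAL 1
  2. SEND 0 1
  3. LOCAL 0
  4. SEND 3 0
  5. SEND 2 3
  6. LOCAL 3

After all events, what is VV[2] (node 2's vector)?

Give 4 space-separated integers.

Initial: VV[0]=[0, 0, 0, 0]
Initial: VV[1]=[0, 0, 0, 0]
Initial: VV[2]=[0, 0, 0, 0]
Initial: VV[3]=[0, 0, 0, 0]
Event 1: LOCAL 1: VV[1][1]++ -> VV[1]=[0, 1, 0, 0]
Event 2: SEND 0->1: VV[0][0]++ -> VV[0]=[1, 0, 0, 0], msg_vec=[1, 0, 0, 0]; VV[1]=max(VV[1],msg_vec) then VV[1][1]++ -> VV[1]=[1, 2, 0, 0]
Event 3: LOCAL 0: VV[0][0]++ -> VV[0]=[2, 0, 0, 0]
Event 4: SEND 3->0: VV[3][3]++ -> VV[3]=[0, 0, 0, 1], msg_vec=[0, 0, 0, 1]; VV[0]=max(VV[0],msg_vec) then VV[0][0]++ -> VV[0]=[3, 0, 0, 1]
Event 5: SEND 2->3: VV[2][2]++ -> VV[2]=[0, 0, 1, 0], msg_vec=[0, 0, 1, 0]; VV[3]=max(VV[3],msg_vec) then VV[3][3]++ -> VV[3]=[0, 0, 1, 2]
Event 6: LOCAL 3: VV[3][3]++ -> VV[3]=[0, 0, 1, 3]
Final vectors: VV[0]=[3, 0, 0, 1]; VV[1]=[1, 2, 0, 0]; VV[2]=[0, 0, 1, 0]; VV[3]=[0, 0, 1, 3]

Answer: 0 0 1 0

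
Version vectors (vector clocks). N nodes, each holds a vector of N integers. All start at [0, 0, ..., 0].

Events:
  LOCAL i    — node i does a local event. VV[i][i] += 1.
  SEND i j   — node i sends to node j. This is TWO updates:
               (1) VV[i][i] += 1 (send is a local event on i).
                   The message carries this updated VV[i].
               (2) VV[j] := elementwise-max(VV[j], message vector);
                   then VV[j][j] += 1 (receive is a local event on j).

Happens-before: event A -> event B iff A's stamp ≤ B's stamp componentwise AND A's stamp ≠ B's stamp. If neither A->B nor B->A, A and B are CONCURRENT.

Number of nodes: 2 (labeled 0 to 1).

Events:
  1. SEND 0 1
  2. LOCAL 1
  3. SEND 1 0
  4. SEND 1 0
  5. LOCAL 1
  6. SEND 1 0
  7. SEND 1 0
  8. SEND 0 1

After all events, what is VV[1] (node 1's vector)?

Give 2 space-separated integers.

Initial: VV[0]=[0, 0]
Initial: VV[1]=[0, 0]
Event 1: SEND 0->1: VV[0][0]++ -> VV[0]=[1, 0], msg_vec=[1, 0]; VV[1]=max(VV[1],msg_vec) then VV[1][1]++ -> VV[1]=[1, 1]
Event 2: LOCAL 1: VV[1][1]++ -> VV[1]=[1, 2]
Event 3: SEND 1->0: VV[1][1]++ -> VV[1]=[1, 3], msg_vec=[1, 3]; VV[0]=max(VV[0],msg_vec) then VV[0][0]++ -> VV[0]=[2, 3]
Event 4: SEND 1->0: VV[1][1]++ -> VV[1]=[1, 4], msg_vec=[1, 4]; VV[0]=max(VV[0],msg_vec) then VV[0][0]++ -> VV[0]=[3, 4]
Event 5: LOCAL 1: VV[1][1]++ -> VV[1]=[1, 5]
Event 6: SEND 1->0: VV[1][1]++ -> VV[1]=[1, 6], msg_vec=[1, 6]; VV[0]=max(VV[0],msg_vec) then VV[0][0]++ -> VV[0]=[4, 6]
Event 7: SEND 1->0: VV[1][1]++ -> VV[1]=[1, 7], msg_vec=[1, 7]; VV[0]=max(VV[0],msg_vec) then VV[0][0]++ -> VV[0]=[5, 7]
Event 8: SEND 0->1: VV[0][0]++ -> VV[0]=[6, 7], msg_vec=[6, 7]; VV[1]=max(VV[1],msg_vec) then VV[1][1]++ -> VV[1]=[6, 8]
Final vectors: VV[0]=[6, 7]; VV[1]=[6, 8]

Answer: 6 8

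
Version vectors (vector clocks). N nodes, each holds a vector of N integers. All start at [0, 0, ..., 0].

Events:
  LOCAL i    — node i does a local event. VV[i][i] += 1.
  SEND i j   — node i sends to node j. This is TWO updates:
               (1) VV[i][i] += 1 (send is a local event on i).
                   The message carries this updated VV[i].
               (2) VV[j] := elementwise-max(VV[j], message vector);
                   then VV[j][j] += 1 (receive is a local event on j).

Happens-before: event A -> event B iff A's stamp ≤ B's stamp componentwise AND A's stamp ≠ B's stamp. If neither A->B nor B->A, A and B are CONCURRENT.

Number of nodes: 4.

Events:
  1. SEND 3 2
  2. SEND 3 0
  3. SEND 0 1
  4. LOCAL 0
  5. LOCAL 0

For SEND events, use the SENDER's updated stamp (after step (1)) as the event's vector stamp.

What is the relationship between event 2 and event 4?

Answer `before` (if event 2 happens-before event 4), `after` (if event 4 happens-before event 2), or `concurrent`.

Initial: VV[0]=[0, 0, 0, 0]
Initial: VV[1]=[0, 0, 0, 0]
Initial: VV[2]=[0, 0, 0, 0]
Initial: VV[3]=[0, 0, 0, 0]
Event 1: SEND 3->2: VV[3][3]++ -> VV[3]=[0, 0, 0, 1], msg_vec=[0, 0, 0, 1]; VV[2]=max(VV[2],msg_vec) then VV[2][2]++ -> VV[2]=[0, 0, 1, 1]
Event 2: SEND 3->0: VV[3][3]++ -> VV[3]=[0, 0, 0, 2], msg_vec=[0, 0, 0, 2]; VV[0]=max(VV[0],msg_vec) then VV[0][0]++ -> VV[0]=[1, 0, 0, 2]
Event 3: SEND 0->1: VV[0][0]++ -> VV[0]=[2, 0, 0, 2], msg_vec=[2, 0, 0, 2]; VV[1]=max(VV[1],msg_vec) then VV[1][1]++ -> VV[1]=[2, 1, 0, 2]
Event 4: LOCAL 0: VV[0][0]++ -> VV[0]=[3, 0, 0, 2]
Event 5: LOCAL 0: VV[0][0]++ -> VV[0]=[4, 0, 0, 2]
Event 2 stamp: [0, 0, 0, 2]
Event 4 stamp: [3, 0, 0, 2]
[0, 0, 0, 2] <= [3, 0, 0, 2]? True
[3, 0, 0, 2] <= [0, 0, 0, 2]? False
Relation: before

Answer: before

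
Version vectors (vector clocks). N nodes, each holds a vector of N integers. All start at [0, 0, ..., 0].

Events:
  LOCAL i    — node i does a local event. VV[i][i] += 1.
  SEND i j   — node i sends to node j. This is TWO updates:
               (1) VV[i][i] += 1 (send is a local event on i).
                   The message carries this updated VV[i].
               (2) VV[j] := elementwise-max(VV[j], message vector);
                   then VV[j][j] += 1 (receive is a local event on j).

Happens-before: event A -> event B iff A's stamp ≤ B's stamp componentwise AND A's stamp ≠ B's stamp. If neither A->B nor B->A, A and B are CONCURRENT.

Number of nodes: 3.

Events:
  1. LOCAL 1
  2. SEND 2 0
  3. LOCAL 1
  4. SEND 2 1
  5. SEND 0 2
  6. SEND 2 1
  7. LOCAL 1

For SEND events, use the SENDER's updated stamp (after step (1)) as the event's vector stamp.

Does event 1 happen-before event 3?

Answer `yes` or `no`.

Initial: VV[0]=[0, 0, 0]
Initial: VV[1]=[0, 0, 0]
Initial: VV[2]=[0, 0, 0]
Event 1: LOCAL 1: VV[1][1]++ -> VV[1]=[0, 1, 0]
Event 2: SEND 2->0: VV[2][2]++ -> VV[2]=[0, 0, 1], msg_vec=[0, 0, 1]; VV[0]=max(VV[0],msg_vec) then VV[0][0]++ -> VV[0]=[1, 0, 1]
Event 3: LOCAL 1: VV[1][1]++ -> VV[1]=[0, 2, 0]
Event 4: SEND 2->1: VV[2][2]++ -> VV[2]=[0, 0, 2], msg_vec=[0, 0, 2]; VV[1]=max(VV[1],msg_vec) then VV[1][1]++ -> VV[1]=[0, 3, 2]
Event 5: SEND 0->2: VV[0][0]++ -> VV[0]=[2, 0, 1], msg_vec=[2, 0, 1]; VV[2]=max(VV[2],msg_vec) then VV[2][2]++ -> VV[2]=[2, 0, 3]
Event 6: SEND 2->1: VV[2][2]++ -> VV[2]=[2, 0, 4], msg_vec=[2, 0, 4]; VV[1]=max(VV[1],msg_vec) then VV[1][1]++ -> VV[1]=[2, 4, 4]
Event 7: LOCAL 1: VV[1][1]++ -> VV[1]=[2, 5, 4]
Event 1 stamp: [0, 1, 0]
Event 3 stamp: [0, 2, 0]
[0, 1, 0] <= [0, 2, 0]? True. Equal? False. Happens-before: True

Answer: yes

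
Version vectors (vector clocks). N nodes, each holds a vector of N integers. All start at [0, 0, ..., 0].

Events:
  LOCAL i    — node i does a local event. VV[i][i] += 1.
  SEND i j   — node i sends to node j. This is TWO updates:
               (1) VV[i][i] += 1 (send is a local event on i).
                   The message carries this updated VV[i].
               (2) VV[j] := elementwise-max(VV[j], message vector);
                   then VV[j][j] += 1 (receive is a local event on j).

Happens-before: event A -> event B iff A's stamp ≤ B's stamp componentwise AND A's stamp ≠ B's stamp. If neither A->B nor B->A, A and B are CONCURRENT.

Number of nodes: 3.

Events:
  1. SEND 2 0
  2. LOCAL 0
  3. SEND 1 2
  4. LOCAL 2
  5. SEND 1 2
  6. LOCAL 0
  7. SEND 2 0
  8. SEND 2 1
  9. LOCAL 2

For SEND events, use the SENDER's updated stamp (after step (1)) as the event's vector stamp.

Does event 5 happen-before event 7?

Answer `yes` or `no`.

Answer: yes

Derivation:
Initial: VV[0]=[0, 0, 0]
Initial: VV[1]=[0, 0, 0]
Initial: VV[2]=[0, 0, 0]
Event 1: SEND 2->0: VV[2][2]++ -> VV[2]=[0, 0, 1], msg_vec=[0, 0, 1]; VV[0]=max(VV[0],msg_vec) then VV[0][0]++ -> VV[0]=[1, 0, 1]
Event 2: LOCAL 0: VV[0][0]++ -> VV[0]=[2, 0, 1]
Event 3: SEND 1->2: VV[1][1]++ -> VV[1]=[0, 1, 0], msg_vec=[0, 1, 0]; VV[2]=max(VV[2],msg_vec) then VV[2][2]++ -> VV[2]=[0, 1, 2]
Event 4: LOCAL 2: VV[2][2]++ -> VV[2]=[0, 1, 3]
Event 5: SEND 1->2: VV[1][1]++ -> VV[1]=[0, 2, 0], msg_vec=[0, 2, 0]; VV[2]=max(VV[2],msg_vec) then VV[2][2]++ -> VV[2]=[0, 2, 4]
Event 6: LOCAL 0: VV[0][0]++ -> VV[0]=[3, 0, 1]
Event 7: SEND 2->0: VV[2][2]++ -> VV[2]=[0, 2, 5], msg_vec=[0, 2, 5]; VV[0]=max(VV[0],msg_vec) then VV[0][0]++ -> VV[0]=[4, 2, 5]
Event 8: SEND 2->1: VV[2][2]++ -> VV[2]=[0, 2, 6], msg_vec=[0, 2, 6]; VV[1]=max(VV[1],msg_vec) then VV[1][1]++ -> VV[1]=[0, 3, 6]
Event 9: LOCAL 2: VV[2][2]++ -> VV[2]=[0, 2, 7]
Event 5 stamp: [0, 2, 0]
Event 7 stamp: [0, 2, 5]
[0, 2, 0] <= [0, 2, 5]? True. Equal? False. Happens-before: True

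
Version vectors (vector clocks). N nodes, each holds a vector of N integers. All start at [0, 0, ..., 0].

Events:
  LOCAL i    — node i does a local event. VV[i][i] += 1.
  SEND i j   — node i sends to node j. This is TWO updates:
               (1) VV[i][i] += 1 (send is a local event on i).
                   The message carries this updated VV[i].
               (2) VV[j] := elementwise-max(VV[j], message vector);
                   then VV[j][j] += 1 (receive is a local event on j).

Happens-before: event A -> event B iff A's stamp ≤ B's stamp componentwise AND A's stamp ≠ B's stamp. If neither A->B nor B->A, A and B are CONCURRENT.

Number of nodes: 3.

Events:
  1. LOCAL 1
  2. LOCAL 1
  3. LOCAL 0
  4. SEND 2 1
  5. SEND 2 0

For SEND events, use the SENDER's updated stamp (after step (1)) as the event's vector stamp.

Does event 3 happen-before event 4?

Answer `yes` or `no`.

Initial: VV[0]=[0, 0, 0]
Initial: VV[1]=[0, 0, 0]
Initial: VV[2]=[0, 0, 0]
Event 1: LOCAL 1: VV[1][1]++ -> VV[1]=[0, 1, 0]
Event 2: LOCAL 1: VV[1][1]++ -> VV[1]=[0, 2, 0]
Event 3: LOCAL 0: VV[0][0]++ -> VV[0]=[1, 0, 0]
Event 4: SEND 2->1: VV[2][2]++ -> VV[2]=[0, 0, 1], msg_vec=[0, 0, 1]; VV[1]=max(VV[1],msg_vec) then VV[1][1]++ -> VV[1]=[0, 3, 1]
Event 5: SEND 2->0: VV[2][2]++ -> VV[2]=[0, 0, 2], msg_vec=[0, 0, 2]; VV[0]=max(VV[0],msg_vec) then VV[0][0]++ -> VV[0]=[2, 0, 2]
Event 3 stamp: [1, 0, 0]
Event 4 stamp: [0, 0, 1]
[1, 0, 0] <= [0, 0, 1]? False. Equal? False. Happens-before: False

Answer: no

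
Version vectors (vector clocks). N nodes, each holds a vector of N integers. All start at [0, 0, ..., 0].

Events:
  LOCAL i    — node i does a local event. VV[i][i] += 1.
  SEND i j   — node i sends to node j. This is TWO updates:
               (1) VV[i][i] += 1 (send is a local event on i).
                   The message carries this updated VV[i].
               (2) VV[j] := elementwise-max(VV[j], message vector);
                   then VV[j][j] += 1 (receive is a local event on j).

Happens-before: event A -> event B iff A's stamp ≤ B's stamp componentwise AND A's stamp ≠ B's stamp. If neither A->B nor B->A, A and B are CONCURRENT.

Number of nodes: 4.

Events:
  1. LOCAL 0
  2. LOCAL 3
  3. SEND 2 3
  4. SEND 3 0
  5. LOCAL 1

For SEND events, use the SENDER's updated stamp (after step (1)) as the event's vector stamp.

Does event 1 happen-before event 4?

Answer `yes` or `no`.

Initial: VV[0]=[0, 0, 0, 0]
Initial: VV[1]=[0, 0, 0, 0]
Initial: VV[2]=[0, 0, 0, 0]
Initial: VV[3]=[0, 0, 0, 0]
Event 1: LOCAL 0: VV[0][0]++ -> VV[0]=[1, 0, 0, 0]
Event 2: LOCAL 3: VV[3][3]++ -> VV[3]=[0, 0, 0, 1]
Event 3: SEND 2->3: VV[2][2]++ -> VV[2]=[0, 0, 1, 0], msg_vec=[0, 0, 1, 0]; VV[3]=max(VV[3],msg_vec) then VV[3][3]++ -> VV[3]=[0, 0, 1, 2]
Event 4: SEND 3->0: VV[3][3]++ -> VV[3]=[0, 0, 1, 3], msg_vec=[0, 0, 1, 3]; VV[0]=max(VV[0],msg_vec) then VV[0][0]++ -> VV[0]=[2, 0, 1, 3]
Event 5: LOCAL 1: VV[1][1]++ -> VV[1]=[0, 1, 0, 0]
Event 1 stamp: [1, 0, 0, 0]
Event 4 stamp: [0, 0, 1, 3]
[1, 0, 0, 0] <= [0, 0, 1, 3]? False. Equal? False. Happens-before: False

Answer: no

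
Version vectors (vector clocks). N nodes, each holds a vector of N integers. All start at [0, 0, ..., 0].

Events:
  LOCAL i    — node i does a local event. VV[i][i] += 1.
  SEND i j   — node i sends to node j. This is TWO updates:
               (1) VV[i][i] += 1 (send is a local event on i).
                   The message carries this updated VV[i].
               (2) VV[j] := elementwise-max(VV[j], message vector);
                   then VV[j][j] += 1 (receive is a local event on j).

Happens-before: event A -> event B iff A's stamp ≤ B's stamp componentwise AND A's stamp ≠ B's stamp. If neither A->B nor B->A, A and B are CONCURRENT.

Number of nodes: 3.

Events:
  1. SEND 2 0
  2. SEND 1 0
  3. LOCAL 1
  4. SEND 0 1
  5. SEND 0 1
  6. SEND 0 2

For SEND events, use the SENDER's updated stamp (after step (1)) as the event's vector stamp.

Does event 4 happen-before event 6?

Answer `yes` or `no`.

Answer: yes

Derivation:
Initial: VV[0]=[0, 0, 0]
Initial: VV[1]=[0, 0, 0]
Initial: VV[2]=[0, 0, 0]
Event 1: SEND 2->0: VV[2][2]++ -> VV[2]=[0, 0, 1], msg_vec=[0, 0, 1]; VV[0]=max(VV[0],msg_vec) then VV[0][0]++ -> VV[0]=[1, 0, 1]
Event 2: SEND 1->0: VV[1][1]++ -> VV[1]=[0, 1, 0], msg_vec=[0, 1, 0]; VV[0]=max(VV[0],msg_vec) then VV[0][0]++ -> VV[0]=[2, 1, 1]
Event 3: LOCAL 1: VV[1][1]++ -> VV[1]=[0, 2, 0]
Event 4: SEND 0->1: VV[0][0]++ -> VV[0]=[3, 1, 1], msg_vec=[3, 1, 1]; VV[1]=max(VV[1],msg_vec) then VV[1][1]++ -> VV[1]=[3, 3, 1]
Event 5: SEND 0->1: VV[0][0]++ -> VV[0]=[4, 1, 1], msg_vec=[4, 1, 1]; VV[1]=max(VV[1],msg_vec) then VV[1][1]++ -> VV[1]=[4, 4, 1]
Event 6: SEND 0->2: VV[0][0]++ -> VV[0]=[5, 1, 1], msg_vec=[5, 1, 1]; VV[2]=max(VV[2],msg_vec) then VV[2][2]++ -> VV[2]=[5, 1, 2]
Event 4 stamp: [3, 1, 1]
Event 6 stamp: [5, 1, 1]
[3, 1, 1] <= [5, 1, 1]? True. Equal? False. Happens-before: True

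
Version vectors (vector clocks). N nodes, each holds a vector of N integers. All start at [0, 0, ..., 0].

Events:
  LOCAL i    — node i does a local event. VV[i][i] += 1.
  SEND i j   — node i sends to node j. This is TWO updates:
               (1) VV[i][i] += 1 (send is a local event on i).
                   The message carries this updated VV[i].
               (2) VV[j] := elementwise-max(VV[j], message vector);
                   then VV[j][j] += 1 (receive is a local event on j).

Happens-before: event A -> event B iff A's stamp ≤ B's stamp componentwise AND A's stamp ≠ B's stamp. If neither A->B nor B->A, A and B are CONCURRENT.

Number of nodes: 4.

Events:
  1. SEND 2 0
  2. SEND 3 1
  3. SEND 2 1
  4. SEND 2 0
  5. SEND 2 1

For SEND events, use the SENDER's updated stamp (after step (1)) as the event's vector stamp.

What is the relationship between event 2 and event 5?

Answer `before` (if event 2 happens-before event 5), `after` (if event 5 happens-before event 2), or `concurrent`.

Initial: VV[0]=[0, 0, 0, 0]
Initial: VV[1]=[0, 0, 0, 0]
Initial: VV[2]=[0, 0, 0, 0]
Initial: VV[3]=[0, 0, 0, 0]
Event 1: SEND 2->0: VV[2][2]++ -> VV[2]=[0, 0, 1, 0], msg_vec=[0, 0, 1, 0]; VV[0]=max(VV[0],msg_vec) then VV[0][0]++ -> VV[0]=[1, 0, 1, 0]
Event 2: SEND 3->1: VV[3][3]++ -> VV[3]=[0, 0, 0, 1], msg_vec=[0, 0, 0, 1]; VV[1]=max(VV[1],msg_vec) then VV[1][1]++ -> VV[1]=[0, 1, 0, 1]
Event 3: SEND 2->1: VV[2][2]++ -> VV[2]=[0, 0, 2, 0], msg_vec=[0, 0, 2, 0]; VV[1]=max(VV[1],msg_vec) then VV[1][1]++ -> VV[1]=[0, 2, 2, 1]
Event 4: SEND 2->0: VV[2][2]++ -> VV[2]=[0, 0, 3, 0], msg_vec=[0, 0, 3, 0]; VV[0]=max(VV[0],msg_vec) then VV[0][0]++ -> VV[0]=[2, 0, 3, 0]
Event 5: SEND 2->1: VV[2][2]++ -> VV[2]=[0, 0, 4, 0], msg_vec=[0, 0, 4, 0]; VV[1]=max(VV[1],msg_vec) then VV[1][1]++ -> VV[1]=[0, 3, 4, 1]
Event 2 stamp: [0, 0, 0, 1]
Event 5 stamp: [0, 0, 4, 0]
[0, 0, 0, 1] <= [0, 0, 4, 0]? False
[0, 0, 4, 0] <= [0, 0, 0, 1]? False
Relation: concurrent

Answer: concurrent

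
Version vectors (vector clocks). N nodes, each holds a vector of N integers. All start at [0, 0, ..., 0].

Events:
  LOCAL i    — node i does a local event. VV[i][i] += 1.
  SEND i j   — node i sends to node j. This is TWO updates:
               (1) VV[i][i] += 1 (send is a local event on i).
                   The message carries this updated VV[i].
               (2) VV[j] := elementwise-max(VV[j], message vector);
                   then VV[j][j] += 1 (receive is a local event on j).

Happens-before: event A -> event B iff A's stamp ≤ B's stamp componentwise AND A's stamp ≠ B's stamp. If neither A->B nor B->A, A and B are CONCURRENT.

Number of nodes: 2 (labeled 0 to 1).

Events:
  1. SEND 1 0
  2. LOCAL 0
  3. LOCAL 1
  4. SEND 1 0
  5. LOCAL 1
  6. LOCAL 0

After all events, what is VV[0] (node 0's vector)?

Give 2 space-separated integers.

Initial: VV[0]=[0, 0]
Initial: VV[1]=[0, 0]
Event 1: SEND 1->0: VV[1][1]++ -> VV[1]=[0, 1], msg_vec=[0, 1]; VV[0]=max(VV[0],msg_vec) then VV[0][0]++ -> VV[0]=[1, 1]
Event 2: LOCAL 0: VV[0][0]++ -> VV[0]=[2, 1]
Event 3: LOCAL 1: VV[1][1]++ -> VV[1]=[0, 2]
Event 4: SEND 1->0: VV[1][1]++ -> VV[1]=[0, 3], msg_vec=[0, 3]; VV[0]=max(VV[0],msg_vec) then VV[0][0]++ -> VV[0]=[3, 3]
Event 5: LOCAL 1: VV[1][1]++ -> VV[1]=[0, 4]
Event 6: LOCAL 0: VV[0][0]++ -> VV[0]=[4, 3]
Final vectors: VV[0]=[4, 3]; VV[1]=[0, 4]

Answer: 4 3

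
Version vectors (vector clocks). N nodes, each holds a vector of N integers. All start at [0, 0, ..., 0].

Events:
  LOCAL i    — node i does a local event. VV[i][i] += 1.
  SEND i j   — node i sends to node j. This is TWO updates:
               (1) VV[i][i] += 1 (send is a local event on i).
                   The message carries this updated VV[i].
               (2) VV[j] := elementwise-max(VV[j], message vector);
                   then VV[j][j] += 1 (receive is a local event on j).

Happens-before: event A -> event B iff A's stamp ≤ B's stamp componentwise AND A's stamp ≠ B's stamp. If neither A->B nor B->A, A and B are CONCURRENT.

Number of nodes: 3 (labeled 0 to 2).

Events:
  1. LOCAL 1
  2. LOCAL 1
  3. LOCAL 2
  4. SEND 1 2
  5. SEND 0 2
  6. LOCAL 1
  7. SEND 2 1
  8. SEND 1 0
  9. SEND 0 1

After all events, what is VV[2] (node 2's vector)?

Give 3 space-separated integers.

Answer: 1 3 4

Derivation:
Initial: VV[0]=[0, 0, 0]
Initial: VV[1]=[0, 0, 0]
Initial: VV[2]=[0, 0, 0]
Event 1: LOCAL 1: VV[1][1]++ -> VV[1]=[0, 1, 0]
Event 2: LOCAL 1: VV[1][1]++ -> VV[1]=[0, 2, 0]
Event 3: LOCAL 2: VV[2][2]++ -> VV[2]=[0, 0, 1]
Event 4: SEND 1->2: VV[1][1]++ -> VV[1]=[0, 3, 0], msg_vec=[0, 3, 0]; VV[2]=max(VV[2],msg_vec) then VV[2][2]++ -> VV[2]=[0, 3, 2]
Event 5: SEND 0->2: VV[0][0]++ -> VV[0]=[1, 0, 0], msg_vec=[1, 0, 0]; VV[2]=max(VV[2],msg_vec) then VV[2][2]++ -> VV[2]=[1, 3, 3]
Event 6: LOCAL 1: VV[1][1]++ -> VV[1]=[0, 4, 0]
Event 7: SEND 2->1: VV[2][2]++ -> VV[2]=[1, 3, 4], msg_vec=[1, 3, 4]; VV[1]=max(VV[1],msg_vec) then VV[1][1]++ -> VV[1]=[1, 5, 4]
Event 8: SEND 1->0: VV[1][1]++ -> VV[1]=[1, 6, 4], msg_vec=[1, 6, 4]; VV[0]=max(VV[0],msg_vec) then VV[0][0]++ -> VV[0]=[2, 6, 4]
Event 9: SEND 0->1: VV[0][0]++ -> VV[0]=[3, 6, 4], msg_vec=[3, 6, 4]; VV[1]=max(VV[1],msg_vec) then VV[1][1]++ -> VV[1]=[3, 7, 4]
Final vectors: VV[0]=[3, 6, 4]; VV[1]=[3, 7, 4]; VV[2]=[1, 3, 4]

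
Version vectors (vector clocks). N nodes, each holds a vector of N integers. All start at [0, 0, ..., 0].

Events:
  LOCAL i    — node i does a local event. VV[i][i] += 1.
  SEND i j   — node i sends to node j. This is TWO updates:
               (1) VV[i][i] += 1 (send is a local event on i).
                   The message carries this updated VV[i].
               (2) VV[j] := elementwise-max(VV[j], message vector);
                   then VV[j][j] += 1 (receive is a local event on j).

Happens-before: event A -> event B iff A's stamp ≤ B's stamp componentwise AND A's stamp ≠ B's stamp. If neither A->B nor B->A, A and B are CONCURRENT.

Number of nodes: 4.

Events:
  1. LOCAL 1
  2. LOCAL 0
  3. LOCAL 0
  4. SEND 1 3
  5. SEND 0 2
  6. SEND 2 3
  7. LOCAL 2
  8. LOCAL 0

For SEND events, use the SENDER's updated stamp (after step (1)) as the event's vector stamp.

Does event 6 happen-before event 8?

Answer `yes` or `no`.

Answer: no

Derivation:
Initial: VV[0]=[0, 0, 0, 0]
Initial: VV[1]=[0, 0, 0, 0]
Initial: VV[2]=[0, 0, 0, 0]
Initial: VV[3]=[0, 0, 0, 0]
Event 1: LOCAL 1: VV[1][1]++ -> VV[1]=[0, 1, 0, 0]
Event 2: LOCAL 0: VV[0][0]++ -> VV[0]=[1, 0, 0, 0]
Event 3: LOCAL 0: VV[0][0]++ -> VV[0]=[2, 0, 0, 0]
Event 4: SEND 1->3: VV[1][1]++ -> VV[1]=[0, 2, 0, 0], msg_vec=[0, 2, 0, 0]; VV[3]=max(VV[3],msg_vec) then VV[3][3]++ -> VV[3]=[0, 2, 0, 1]
Event 5: SEND 0->2: VV[0][0]++ -> VV[0]=[3, 0, 0, 0], msg_vec=[3, 0, 0, 0]; VV[2]=max(VV[2],msg_vec) then VV[2][2]++ -> VV[2]=[3, 0, 1, 0]
Event 6: SEND 2->3: VV[2][2]++ -> VV[2]=[3, 0, 2, 0], msg_vec=[3, 0, 2, 0]; VV[3]=max(VV[3],msg_vec) then VV[3][3]++ -> VV[3]=[3, 2, 2, 2]
Event 7: LOCAL 2: VV[2][2]++ -> VV[2]=[3, 0, 3, 0]
Event 8: LOCAL 0: VV[0][0]++ -> VV[0]=[4, 0, 0, 0]
Event 6 stamp: [3, 0, 2, 0]
Event 8 stamp: [4, 0, 0, 0]
[3, 0, 2, 0] <= [4, 0, 0, 0]? False. Equal? False. Happens-before: False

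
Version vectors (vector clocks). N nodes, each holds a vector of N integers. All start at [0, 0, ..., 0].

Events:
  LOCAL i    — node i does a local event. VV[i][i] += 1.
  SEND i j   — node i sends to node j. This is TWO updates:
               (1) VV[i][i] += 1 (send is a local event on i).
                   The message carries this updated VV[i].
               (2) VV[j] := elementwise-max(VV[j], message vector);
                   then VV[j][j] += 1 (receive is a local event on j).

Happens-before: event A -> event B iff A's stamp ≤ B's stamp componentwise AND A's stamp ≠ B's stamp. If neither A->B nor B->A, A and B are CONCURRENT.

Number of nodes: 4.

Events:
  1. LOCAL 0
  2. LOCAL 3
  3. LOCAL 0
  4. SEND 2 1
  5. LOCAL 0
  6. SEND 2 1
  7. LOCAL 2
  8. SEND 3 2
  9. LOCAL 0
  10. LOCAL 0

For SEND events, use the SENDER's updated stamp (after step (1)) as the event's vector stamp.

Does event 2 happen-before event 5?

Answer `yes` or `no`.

Initial: VV[0]=[0, 0, 0, 0]
Initial: VV[1]=[0, 0, 0, 0]
Initial: VV[2]=[0, 0, 0, 0]
Initial: VV[3]=[0, 0, 0, 0]
Event 1: LOCAL 0: VV[0][0]++ -> VV[0]=[1, 0, 0, 0]
Event 2: LOCAL 3: VV[3][3]++ -> VV[3]=[0, 0, 0, 1]
Event 3: LOCAL 0: VV[0][0]++ -> VV[0]=[2, 0, 0, 0]
Event 4: SEND 2->1: VV[2][2]++ -> VV[2]=[0, 0, 1, 0], msg_vec=[0, 0, 1, 0]; VV[1]=max(VV[1],msg_vec) then VV[1][1]++ -> VV[1]=[0, 1, 1, 0]
Event 5: LOCAL 0: VV[0][0]++ -> VV[0]=[3, 0, 0, 0]
Event 6: SEND 2->1: VV[2][2]++ -> VV[2]=[0, 0, 2, 0], msg_vec=[0, 0, 2, 0]; VV[1]=max(VV[1],msg_vec) then VV[1][1]++ -> VV[1]=[0, 2, 2, 0]
Event 7: LOCAL 2: VV[2][2]++ -> VV[2]=[0, 0, 3, 0]
Event 8: SEND 3->2: VV[3][3]++ -> VV[3]=[0, 0, 0, 2], msg_vec=[0, 0, 0, 2]; VV[2]=max(VV[2],msg_vec) then VV[2][2]++ -> VV[2]=[0, 0, 4, 2]
Event 9: LOCAL 0: VV[0][0]++ -> VV[0]=[4, 0, 0, 0]
Event 10: LOCAL 0: VV[0][0]++ -> VV[0]=[5, 0, 0, 0]
Event 2 stamp: [0, 0, 0, 1]
Event 5 stamp: [3, 0, 0, 0]
[0, 0, 0, 1] <= [3, 0, 0, 0]? False. Equal? False. Happens-before: False

Answer: no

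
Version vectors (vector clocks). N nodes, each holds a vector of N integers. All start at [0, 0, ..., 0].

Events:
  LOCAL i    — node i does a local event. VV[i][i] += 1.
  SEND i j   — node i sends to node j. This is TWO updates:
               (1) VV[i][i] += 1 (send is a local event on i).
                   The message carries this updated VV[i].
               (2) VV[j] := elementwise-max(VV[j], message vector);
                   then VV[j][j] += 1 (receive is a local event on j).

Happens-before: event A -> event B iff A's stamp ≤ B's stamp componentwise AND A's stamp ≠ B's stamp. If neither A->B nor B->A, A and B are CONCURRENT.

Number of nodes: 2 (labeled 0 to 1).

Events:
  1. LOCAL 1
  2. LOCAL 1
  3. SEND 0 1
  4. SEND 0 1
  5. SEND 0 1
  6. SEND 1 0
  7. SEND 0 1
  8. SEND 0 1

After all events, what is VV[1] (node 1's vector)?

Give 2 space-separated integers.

Answer: 6 8

Derivation:
Initial: VV[0]=[0, 0]
Initial: VV[1]=[0, 0]
Event 1: LOCAL 1: VV[1][1]++ -> VV[1]=[0, 1]
Event 2: LOCAL 1: VV[1][1]++ -> VV[1]=[0, 2]
Event 3: SEND 0->1: VV[0][0]++ -> VV[0]=[1, 0], msg_vec=[1, 0]; VV[1]=max(VV[1],msg_vec) then VV[1][1]++ -> VV[1]=[1, 3]
Event 4: SEND 0->1: VV[0][0]++ -> VV[0]=[2, 0], msg_vec=[2, 0]; VV[1]=max(VV[1],msg_vec) then VV[1][1]++ -> VV[1]=[2, 4]
Event 5: SEND 0->1: VV[0][0]++ -> VV[0]=[3, 0], msg_vec=[3, 0]; VV[1]=max(VV[1],msg_vec) then VV[1][1]++ -> VV[1]=[3, 5]
Event 6: SEND 1->0: VV[1][1]++ -> VV[1]=[3, 6], msg_vec=[3, 6]; VV[0]=max(VV[0],msg_vec) then VV[0][0]++ -> VV[0]=[4, 6]
Event 7: SEND 0->1: VV[0][0]++ -> VV[0]=[5, 6], msg_vec=[5, 6]; VV[1]=max(VV[1],msg_vec) then VV[1][1]++ -> VV[1]=[5, 7]
Event 8: SEND 0->1: VV[0][0]++ -> VV[0]=[6, 6], msg_vec=[6, 6]; VV[1]=max(VV[1],msg_vec) then VV[1][1]++ -> VV[1]=[6, 8]
Final vectors: VV[0]=[6, 6]; VV[1]=[6, 8]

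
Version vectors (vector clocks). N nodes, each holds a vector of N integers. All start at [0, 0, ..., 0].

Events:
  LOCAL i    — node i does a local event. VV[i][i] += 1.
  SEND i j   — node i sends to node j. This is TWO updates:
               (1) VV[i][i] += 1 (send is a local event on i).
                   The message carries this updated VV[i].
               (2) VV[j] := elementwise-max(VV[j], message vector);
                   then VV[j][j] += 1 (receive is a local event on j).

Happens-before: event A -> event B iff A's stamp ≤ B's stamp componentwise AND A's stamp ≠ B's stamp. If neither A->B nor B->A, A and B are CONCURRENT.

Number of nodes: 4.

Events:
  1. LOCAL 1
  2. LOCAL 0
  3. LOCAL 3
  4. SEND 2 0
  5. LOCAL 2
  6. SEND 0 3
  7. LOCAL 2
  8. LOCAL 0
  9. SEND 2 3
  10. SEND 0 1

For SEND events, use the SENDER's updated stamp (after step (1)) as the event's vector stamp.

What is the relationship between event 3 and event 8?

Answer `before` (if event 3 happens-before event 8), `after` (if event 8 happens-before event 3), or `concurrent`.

Answer: concurrent

Derivation:
Initial: VV[0]=[0, 0, 0, 0]
Initial: VV[1]=[0, 0, 0, 0]
Initial: VV[2]=[0, 0, 0, 0]
Initial: VV[3]=[0, 0, 0, 0]
Event 1: LOCAL 1: VV[1][1]++ -> VV[1]=[0, 1, 0, 0]
Event 2: LOCAL 0: VV[0][0]++ -> VV[0]=[1, 0, 0, 0]
Event 3: LOCAL 3: VV[3][3]++ -> VV[3]=[0, 0, 0, 1]
Event 4: SEND 2->0: VV[2][2]++ -> VV[2]=[0, 0, 1, 0], msg_vec=[0, 0, 1, 0]; VV[0]=max(VV[0],msg_vec) then VV[0][0]++ -> VV[0]=[2, 0, 1, 0]
Event 5: LOCAL 2: VV[2][2]++ -> VV[2]=[0, 0, 2, 0]
Event 6: SEND 0->3: VV[0][0]++ -> VV[0]=[3, 0, 1, 0], msg_vec=[3, 0, 1, 0]; VV[3]=max(VV[3],msg_vec) then VV[3][3]++ -> VV[3]=[3, 0, 1, 2]
Event 7: LOCAL 2: VV[2][2]++ -> VV[2]=[0, 0, 3, 0]
Event 8: LOCAL 0: VV[0][0]++ -> VV[0]=[4, 0, 1, 0]
Event 9: SEND 2->3: VV[2][2]++ -> VV[2]=[0, 0, 4, 0], msg_vec=[0, 0, 4, 0]; VV[3]=max(VV[3],msg_vec) then VV[3][3]++ -> VV[3]=[3, 0, 4, 3]
Event 10: SEND 0->1: VV[0][0]++ -> VV[0]=[5, 0, 1, 0], msg_vec=[5, 0, 1, 0]; VV[1]=max(VV[1],msg_vec) then VV[1][1]++ -> VV[1]=[5, 2, 1, 0]
Event 3 stamp: [0, 0, 0, 1]
Event 8 stamp: [4, 0, 1, 0]
[0, 0, 0, 1] <= [4, 0, 1, 0]? False
[4, 0, 1, 0] <= [0, 0, 0, 1]? False
Relation: concurrent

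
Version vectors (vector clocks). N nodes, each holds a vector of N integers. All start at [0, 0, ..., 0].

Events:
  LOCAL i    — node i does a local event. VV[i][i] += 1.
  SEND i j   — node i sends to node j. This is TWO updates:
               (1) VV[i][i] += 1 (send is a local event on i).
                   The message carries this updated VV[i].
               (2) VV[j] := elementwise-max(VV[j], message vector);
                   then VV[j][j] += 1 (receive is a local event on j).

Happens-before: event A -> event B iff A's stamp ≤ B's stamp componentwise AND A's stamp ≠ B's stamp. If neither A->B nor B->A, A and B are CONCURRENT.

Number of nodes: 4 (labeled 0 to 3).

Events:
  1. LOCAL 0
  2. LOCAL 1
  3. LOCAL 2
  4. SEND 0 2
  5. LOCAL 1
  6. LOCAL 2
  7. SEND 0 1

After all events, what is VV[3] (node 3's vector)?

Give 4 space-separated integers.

Answer: 0 0 0 0

Derivation:
Initial: VV[0]=[0, 0, 0, 0]
Initial: VV[1]=[0, 0, 0, 0]
Initial: VV[2]=[0, 0, 0, 0]
Initial: VV[3]=[0, 0, 0, 0]
Event 1: LOCAL 0: VV[0][0]++ -> VV[0]=[1, 0, 0, 0]
Event 2: LOCAL 1: VV[1][1]++ -> VV[1]=[0, 1, 0, 0]
Event 3: LOCAL 2: VV[2][2]++ -> VV[2]=[0, 0, 1, 0]
Event 4: SEND 0->2: VV[0][0]++ -> VV[0]=[2, 0, 0, 0], msg_vec=[2, 0, 0, 0]; VV[2]=max(VV[2],msg_vec) then VV[2][2]++ -> VV[2]=[2, 0, 2, 0]
Event 5: LOCAL 1: VV[1][1]++ -> VV[1]=[0, 2, 0, 0]
Event 6: LOCAL 2: VV[2][2]++ -> VV[2]=[2, 0, 3, 0]
Event 7: SEND 0->1: VV[0][0]++ -> VV[0]=[3, 0, 0, 0], msg_vec=[3, 0, 0, 0]; VV[1]=max(VV[1],msg_vec) then VV[1][1]++ -> VV[1]=[3, 3, 0, 0]
Final vectors: VV[0]=[3, 0, 0, 0]; VV[1]=[3, 3, 0, 0]; VV[2]=[2, 0, 3, 0]; VV[3]=[0, 0, 0, 0]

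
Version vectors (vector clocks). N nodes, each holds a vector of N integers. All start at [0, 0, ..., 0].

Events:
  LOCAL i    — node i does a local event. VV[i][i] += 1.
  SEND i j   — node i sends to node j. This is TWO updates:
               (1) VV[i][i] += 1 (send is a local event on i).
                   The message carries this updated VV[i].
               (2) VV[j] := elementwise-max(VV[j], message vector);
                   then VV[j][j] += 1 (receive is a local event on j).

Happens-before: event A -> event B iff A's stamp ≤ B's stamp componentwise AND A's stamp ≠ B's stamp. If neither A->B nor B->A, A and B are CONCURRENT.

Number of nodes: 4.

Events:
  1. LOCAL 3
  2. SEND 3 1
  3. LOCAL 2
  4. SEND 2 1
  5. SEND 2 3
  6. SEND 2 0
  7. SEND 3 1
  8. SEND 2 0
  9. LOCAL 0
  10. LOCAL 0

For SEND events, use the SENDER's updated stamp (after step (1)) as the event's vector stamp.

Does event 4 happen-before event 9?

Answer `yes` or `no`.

Answer: yes

Derivation:
Initial: VV[0]=[0, 0, 0, 0]
Initial: VV[1]=[0, 0, 0, 0]
Initial: VV[2]=[0, 0, 0, 0]
Initial: VV[3]=[0, 0, 0, 0]
Event 1: LOCAL 3: VV[3][3]++ -> VV[3]=[0, 0, 0, 1]
Event 2: SEND 3->1: VV[3][3]++ -> VV[3]=[0, 0, 0, 2], msg_vec=[0, 0, 0, 2]; VV[1]=max(VV[1],msg_vec) then VV[1][1]++ -> VV[1]=[0, 1, 0, 2]
Event 3: LOCAL 2: VV[2][2]++ -> VV[2]=[0, 0, 1, 0]
Event 4: SEND 2->1: VV[2][2]++ -> VV[2]=[0, 0, 2, 0], msg_vec=[0, 0, 2, 0]; VV[1]=max(VV[1],msg_vec) then VV[1][1]++ -> VV[1]=[0, 2, 2, 2]
Event 5: SEND 2->3: VV[2][2]++ -> VV[2]=[0, 0, 3, 0], msg_vec=[0, 0, 3, 0]; VV[3]=max(VV[3],msg_vec) then VV[3][3]++ -> VV[3]=[0, 0, 3, 3]
Event 6: SEND 2->0: VV[2][2]++ -> VV[2]=[0, 0, 4, 0], msg_vec=[0, 0, 4, 0]; VV[0]=max(VV[0],msg_vec) then VV[0][0]++ -> VV[0]=[1, 0, 4, 0]
Event 7: SEND 3->1: VV[3][3]++ -> VV[3]=[0, 0, 3, 4], msg_vec=[0, 0, 3, 4]; VV[1]=max(VV[1],msg_vec) then VV[1][1]++ -> VV[1]=[0, 3, 3, 4]
Event 8: SEND 2->0: VV[2][2]++ -> VV[2]=[0, 0, 5, 0], msg_vec=[0, 0, 5, 0]; VV[0]=max(VV[0],msg_vec) then VV[0][0]++ -> VV[0]=[2, 0, 5, 0]
Event 9: LOCAL 0: VV[0][0]++ -> VV[0]=[3, 0, 5, 0]
Event 10: LOCAL 0: VV[0][0]++ -> VV[0]=[4, 0, 5, 0]
Event 4 stamp: [0, 0, 2, 0]
Event 9 stamp: [3, 0, 5, 0]
[0, 0, 2, 0] <= [3, 0, 5, 0]? True. Equal? False. Happens-before: True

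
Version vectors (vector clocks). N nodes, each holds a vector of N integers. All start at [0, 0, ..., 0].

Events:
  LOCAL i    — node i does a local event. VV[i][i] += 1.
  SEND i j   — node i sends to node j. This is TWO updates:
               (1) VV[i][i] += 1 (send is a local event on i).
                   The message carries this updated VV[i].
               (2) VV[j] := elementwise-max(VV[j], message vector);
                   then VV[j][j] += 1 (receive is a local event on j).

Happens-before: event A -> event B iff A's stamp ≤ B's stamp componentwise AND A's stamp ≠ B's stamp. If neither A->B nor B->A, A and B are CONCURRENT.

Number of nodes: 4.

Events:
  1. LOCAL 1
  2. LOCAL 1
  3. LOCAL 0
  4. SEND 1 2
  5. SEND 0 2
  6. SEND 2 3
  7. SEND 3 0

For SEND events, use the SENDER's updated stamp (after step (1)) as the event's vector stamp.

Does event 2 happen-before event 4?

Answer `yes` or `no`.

Answer: yes

Derivation:
Initial: VV[0]=[0, 0, 0, 0]
Initial: VV[1]=[0, 0, 0, 0]
Initial: VV[2]=[0, 0, 0, 0]
Initial: VV[3]=[0, 0, 0, 0]
Event 1: LOCAL 1: VV[1][1]++ -> VV[1]=[0, 1, 0, 0]
Event 2: LOCAL 1: VV[1][1]++ -> VV[1]=[0, 2, 0, 0]
Event 3: LOCAL 0: VV[0][0]++ -> VV[0]=[1, 0, 0, 0]
Event 4: SEND 1->2: VV[1][1]++ -> VV[1]=[0, 3, 0, 0], msg_vec=[0, 3, 0, 0]; VV[2]=max(VV[2],msg_vec) then VV[2][2]++ -> VV[2]=[0, 3, 1, 0]
Event 5: SEND 0->2: VV[0][0]++ -> VV[0]=[2, 0, 0, 0], msg_vec=[2, 0, 0, 0]; VV[2]=max(VV[2],msg_vec) then VV[2][2]++ -> VV[2]=[2, 3, 2, 0]
Event 6: SEND 2->3: VV[2][2]++ -> VV[2]=[2, 3, 3, 0], msg_vec=[2, 3, 3, 0]; VV[3]=max(VV[3],msg_vec) then VV[3][3]++ -> VV[3]=[2, 3, 3, 1]
Event 7: SEND 3->0: VV[3][3]++ -> VV[3]=[2, 3, 3, 2], msg_vec=[2, 3, 3, 2]; VV[0]=max(VV[0],msg_vec) then VV[0][0]++ -> VV[0]=[3, 3, 3, 2]
Event 2 stamp: [0, 2, 0, 0]
Event 4 stamp: [0, 3, 0, 0]
[0, 2, 0, 0] <= [0, 3, 0, 0]? True. Equal? False. Happens-before: True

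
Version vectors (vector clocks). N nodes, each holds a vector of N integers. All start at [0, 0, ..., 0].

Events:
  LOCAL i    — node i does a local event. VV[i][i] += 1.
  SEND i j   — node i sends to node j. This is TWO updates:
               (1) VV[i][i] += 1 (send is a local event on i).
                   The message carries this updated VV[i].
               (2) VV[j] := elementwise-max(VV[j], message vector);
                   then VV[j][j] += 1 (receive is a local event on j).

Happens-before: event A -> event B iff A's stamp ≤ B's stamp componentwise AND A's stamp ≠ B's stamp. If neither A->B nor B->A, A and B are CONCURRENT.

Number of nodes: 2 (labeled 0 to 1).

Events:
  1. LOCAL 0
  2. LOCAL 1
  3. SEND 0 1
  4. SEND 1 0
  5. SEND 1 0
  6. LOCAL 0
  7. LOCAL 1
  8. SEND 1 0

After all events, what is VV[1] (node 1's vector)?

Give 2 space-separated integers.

Answer: 2 6

Derivation:
Initial: VV[0]=[0, 0]
Initial: VV[1]=[0, 0]
Event 1: LOCAL 0: VV[0][0]++ -> VV[0]=[1, 0]
Event 2: LOCAL 1: VV[1][1]++ -> VV[1]=[0, 1]
Event 3: SEND 0->1: VV[0][0]++ -> VV[0]=[2, 0], msg_vec=[2, 0]; VV[1]=max(VV[1],msg_vec) then VV[1][1]++ -> VV[1]=[2, 2]
Event 4: SEND 1->0: VV[1][1]++ -> VV[1]=[2, 3], msg_vec=[2, 3]; VV[0]=max(VV[0],msg_vec) then VV[0][0]++ -> VV[0]=[3, 3]
Event 5: SEND 1->0: VV[1][1]++ -> VV[1]=[2, 4], msg_vec=[2, 4]; VV[0]=max(VV[0],msg_vec) then VV[0][0]++ -> VV[0]=[4, 4]
Event 6: LOCAL 0: VV[0][0]++ -> VV[0]=[5, 4]
Event 7: LOCAL 1: VV[1][1]++ -> VV[1]=[2, 5]
Event 8: SEND 1->0: VV[1][1]++ -> VV[1]=[2, 6], msg_vec=[2, 6]; VV[0]=max(VV[0],msg_vec) then VV[0][0]++ -> VV[0]=[6, 6]
Final vectors: VV[0]=[6, 6]; VV[1]=[2, 6]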